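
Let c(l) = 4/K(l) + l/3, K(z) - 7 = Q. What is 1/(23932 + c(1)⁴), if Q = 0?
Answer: 194481/4654449613 ≈ 4.1784e-5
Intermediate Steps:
K(z) = 7 (K(z) = 7 + 0 = 7)
c(l) = 4/7 + l/3
1/(23932 + c(1)⁴) = 1/(23932 + (4/7 + (⅓)*1)⁴) = 1/(23932 + (4/7 + ⅓)⁴) = 1/(23932 + (19/21)⁴) = 1/(23932 + 130321/194481) = 1/(4654449613/194481) = 194481/4654449613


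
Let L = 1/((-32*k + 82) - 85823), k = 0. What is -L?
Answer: 1/85741 ≈ 1.1663e-5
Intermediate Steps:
L = -1/85741 (L = 1/((-32*0 + 82) - 85823) = 1/((0 + 82) - 85823) = 1/(82 - 85823) = 1/(-85741) = -1/85741 ≈ -1.1663e-5)
-L = -1*(-1/85741) = 1/85741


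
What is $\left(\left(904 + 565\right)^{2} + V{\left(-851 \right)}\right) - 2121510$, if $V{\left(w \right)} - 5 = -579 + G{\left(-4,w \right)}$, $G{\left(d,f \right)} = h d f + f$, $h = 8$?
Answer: $62258$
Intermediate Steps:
$G{\left(d,f \right)} = f + 8 d f$ ($G{\left(d,f \right)} = 8 d f + f = f + 8 d f$)
$V{\left(w \right)} = -574 - 31 w$ ($V{\left(w \right)} = 5 + \left(-579 + w \left(1 + 8 \left(-4\right)\right)\right) = 5 + \left(-579 + w \left(1 - 32\right)\right) = 5 + \left(-579 + w \left(-31\right)\right) = 5 - \left(579 + 31 w\right) = -574 - 31 w$)
$\left(\left(904 + 565\right)^{2} + V{\left(-851 \right)}\right) - 2121510 = \left(\left(904 + 565\right)^{2} - -25807\right) - 2121510 = \left(1469^{2} + \left(-574 + 26381\right)\right) - 2121510 = \left(2157961 + 25807\right) - 2121510 = 2183768 - 2121510 = 62258$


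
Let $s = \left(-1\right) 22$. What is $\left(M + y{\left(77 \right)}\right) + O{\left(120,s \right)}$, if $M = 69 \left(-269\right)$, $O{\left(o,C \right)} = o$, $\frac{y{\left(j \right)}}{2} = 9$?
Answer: $-18423$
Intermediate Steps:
$s = -22$
$y{\left(j \right)} = 18$ ($y{\left(j \right)} = 2 \cdot 9 = 18$)
$M = -18561$
$\left(M + y{\left(77 \right)}\right) + O{\left(120,s \right)} = \left(-18561 + 18\right) + 120 = -18543 + 120 = -18423$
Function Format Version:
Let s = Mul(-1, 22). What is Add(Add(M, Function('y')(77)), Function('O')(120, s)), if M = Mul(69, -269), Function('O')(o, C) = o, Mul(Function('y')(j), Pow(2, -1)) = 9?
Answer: -18423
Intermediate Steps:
s = -22
Function('y')(j) = 18 (Function('y')(j) = Mul(2, 9) = 18)
M = -18561
Add(Add(M, Function('y')(77)), Function('O')(120, s)) = Add(Add(-18561, 18), 120) = Add(-18543, 120) = -18423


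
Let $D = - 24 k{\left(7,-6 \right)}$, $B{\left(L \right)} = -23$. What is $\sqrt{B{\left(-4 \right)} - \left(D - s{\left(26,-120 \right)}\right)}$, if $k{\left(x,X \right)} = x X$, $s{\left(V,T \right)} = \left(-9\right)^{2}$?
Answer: $5 i \sqrt{38} \approx 30.822 i$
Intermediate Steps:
$s{\left(V,T \right)} = 81$
$k{\left(x,X \right)} = X x$
$D = 1008$ ($D = - 24 \left(\left(-6\right) 7\right) = \left(-24\right) \left(-42\right) = 1008$)
$\sqrt{B{\left(-4 \right)} - \left(D - s{\left(26,-120 \right)}\right)} = \sqrt{-23 + \left(81 - 1008\right)} = \sqrt{-23 - 927} = \sqrt{-950} = 5 i \sqrt{38}$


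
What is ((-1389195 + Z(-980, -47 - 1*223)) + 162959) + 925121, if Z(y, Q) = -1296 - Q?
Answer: -302141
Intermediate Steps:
((-1389195 + Z(-980, -47 - 1*223)) + 162959) + 925121 = ((-1389195 + (-1296 - (-47 - 1*223))) + 162959) + 925121 = ((-1389195 + (-1296 - (-47 - 223))) + 162959) + 925121 = ((-1389195 + (-1296 - 1*(-270))) + 162959) + 925121 = ((-1389195 + (-1296 + 270)) + 162959) + 925121 = ((-1389195 - 1026) + 162959) + 925121 = (-1390221 + 162959) + 925121 = -1227262 + 925121 = -302141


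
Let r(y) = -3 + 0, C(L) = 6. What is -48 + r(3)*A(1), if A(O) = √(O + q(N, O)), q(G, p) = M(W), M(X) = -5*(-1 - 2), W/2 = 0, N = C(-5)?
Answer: -60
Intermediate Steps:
N = 6
W = 0 (W = 2*0 = 0)
M(X) = 15 (M(X) = -5*(-3) = 15)
r(y) = -3
q(G, p) = 15
A(O) = √(15 + O) (A(O) = √(O + 15) = √(15 + O))
-48 + r(3)*A(1) = -48 - 3*√(15 + 1) = -48 - 3*√16 = -48 - 3*4 = -48 - 12 = -60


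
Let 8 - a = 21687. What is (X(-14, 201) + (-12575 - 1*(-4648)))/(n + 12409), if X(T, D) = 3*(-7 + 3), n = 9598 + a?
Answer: -7939/328 ≈ -24.204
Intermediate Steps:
a = -21679 (a = 8 - 1*21687 = 8 - 21687 = -21679)
n = -12081 (n = 9598 - 21679 = -12081)
X(T, D) = -12 (X(T, D) = 3*(-4) = -12)
(X(-14, 201) + (-12575 - 1*(-4648)))/(n + 12409) = (-12 + (-12575 - 1*(-4648)))/(-12081 + 12409) = (-12 + (-12575 + 4648))/328 = (-12 - 7927)*(1/328) = -7939*1/328 = -7939/328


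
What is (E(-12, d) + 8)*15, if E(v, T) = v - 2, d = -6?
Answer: -90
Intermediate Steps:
E(v, T) = -2 + v
(E(-12, d) + 8)*15 = ((-2 - 12) + 8)*15 = (-14 + 8)*15 = -6*15 = -90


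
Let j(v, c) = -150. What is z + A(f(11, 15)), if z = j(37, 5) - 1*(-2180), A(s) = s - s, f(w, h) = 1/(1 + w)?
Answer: 2030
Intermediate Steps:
A(s) = 0
z = 2030 (z = -150 - 1*(-2180) = -150 + 2180 = 2030)
z + A(f(11, 15)) = 2030 + 0 = 2030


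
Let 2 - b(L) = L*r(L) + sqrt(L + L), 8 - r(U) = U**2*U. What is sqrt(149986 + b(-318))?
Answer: sqrt(10226215908 - 2*I*sqrt(159)) ≈ 1.0112e+5 - 0.e-4*I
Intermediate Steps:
r(U) = 8 - U**3 (r(U) = 8 - U**2*U = 8 - U**3)
b(L) = 2 - L*(8 - L**3) - sqrt(2)*sqrt(L) (b(L) = 2 - (L*(8 - L**3) + sqrt(L + L)) = 2 - (L*(8 - L**3) + sqrt(2*L)) = 2 - (L*(8 - L**3) + sqrt(2)*sqrt(L)) = 2 + (-L*(8 - L**3) - sqrt(2)*sqrt(L)) = 2 - L*(8 - L**3) - sqrt(2)*sqrt(L))
sqrt(149986 + b(-318)) = sqrt(149986 + (2 - 318*(-8 + (-318)**3) - sqrt(2)*sqrt(-318))) = sqrt(149986 + (2 - 318*(-8 - 32157432) - sqrt(2)*I*sqrt(318))) = sqrt(149986 + (2 - 318*(-32157440) - 2*I*sqrt(159))) = sqrt(149986 + (2 + 10226065920 - 2*I*sqrt(159))) = sqrt(149986 + (10226065922 - 2*I*sqrt(159))) = sqrt(10226215908 - 2*I*sqrt(159))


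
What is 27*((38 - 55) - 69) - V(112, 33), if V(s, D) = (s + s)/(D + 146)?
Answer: -415862/179 ≈ -2323.3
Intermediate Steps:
V(s, D) = 2*s/(146 + D) (V(s, D) = (2*s)/(146 + D) = 2*s/(146 + D))
27*((38 - 55) - 69) - V(112, 33) = 27*((38 - 55) - 69) - 2*112/(146 + 33) = 27*(-17 - 69) - 2*112/179 = 27*(-86) - 2*112/179 = -2322 - 1*224/179 = -2322 - 224/179 = -415862/179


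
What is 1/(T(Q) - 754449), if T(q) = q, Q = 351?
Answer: -1/754098 ≈ -1.3261e-6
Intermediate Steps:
1/(T(Q) - 754449) = 1/(351 - 754449) = 1/(-754098) = -1/754098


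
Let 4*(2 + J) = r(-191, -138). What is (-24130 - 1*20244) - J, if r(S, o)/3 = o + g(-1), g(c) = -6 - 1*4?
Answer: -44261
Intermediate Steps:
g(c) = -10 (g(c) = -6 - 4 = -10)
r(S, o) = -30 + 3*o (r(S, o) = 3*(o - 10) = 3*(-10 + o) = -30 + 3*o)
J = -113 (J = -2 + (-30 + 3*(-138))/4 = -2 + (-30 - 414)/4 = -2 + (1/4)*(-444) = -2 - 111 = -113)
(-24130 - 1*20244) - J = (-24130 - 1*20244) - 1*(-113) = (-24130 - 20244) + 113 = -44374 + 113 = -44261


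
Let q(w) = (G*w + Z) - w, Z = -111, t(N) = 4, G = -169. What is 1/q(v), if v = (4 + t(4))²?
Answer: -1/10991 ≈ -9.0984e-5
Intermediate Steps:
v = 64 (v = (4 + 4)² = 8² = 64)
q(w) = -111 - 170*w (q(w) = (-169*w - 111) - w = (-111 - 169*w) - w = -111 - 170*w)
1/q(v) = 1/(-111 - 170*64) = 1/(-111 - 10880) = 1/(-10991) = -1/10991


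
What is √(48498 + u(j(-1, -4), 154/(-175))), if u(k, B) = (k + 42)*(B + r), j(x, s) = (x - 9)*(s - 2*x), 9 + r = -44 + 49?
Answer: √1204886/5 ≈ 219.53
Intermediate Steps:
r = -4 (r = -9 + (-44 + 49) = -9 + 5 = -4)
j(x, s) = (-9 + x)*(s - 2*x)
u(k, B) = (-4 + B)*(42 + k) (u(k, B) = (k + 42)*(B - 4) = (42 + k)*(-4 + B) = (-4 + B)*(42 + k))
√(48498 + u(j(-1, -4), 154/(-175))) = √(48498 + (-168 - 4*(-9*(-4) - 2*(-1)² + 18*(-1) - 4*(-1)) + 42*(154/(-175)) + (154/(-175))*(-9*(-4) - 2*(-1)² + 18*(-1) - 4*(-1)))) = √(48498 + (-168 - 4*(36 - 2*1 - 18 + 4) + 42*(154*(-1/175)) + (154*(-1/175))*(36 - 2*1 - 18 + 4))) = √(48498 + (-168 - 4*(36 - 2 - 18 + 4) + 42*(-22/25) - 22*(36 - 2 - 18 + 4)/25)) = √(48498 + (-168 - 4*20 - 924/25 - 22/25*20)) = √(48498 + (-168 - 80 - 924/25 - 88/5)) = √(48498 - 7564/25) = √(1204886/25) = √1204886/5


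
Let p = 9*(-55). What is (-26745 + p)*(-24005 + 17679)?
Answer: 172320240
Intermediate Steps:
p = -495
(-26745 + p)*(-24005 + 17679) = (-26745 - 495)*(-24005 + 17679) = -27240*(-6326) = 172320240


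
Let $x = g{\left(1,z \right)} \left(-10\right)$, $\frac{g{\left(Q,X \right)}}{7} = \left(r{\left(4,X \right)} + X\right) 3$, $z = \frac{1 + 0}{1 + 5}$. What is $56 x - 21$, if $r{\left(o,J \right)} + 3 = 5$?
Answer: $-25501$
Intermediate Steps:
$z = \frac{1}{6}$ ($z = 1 \cdot \frac{1}{6} = \frac{1}{6} \approx 0.16667$)
$r{\left(o,J \right)} = 2$ ($r{\left(o,J \right)} = -3 + 5 = 2$)
$g{\left(Q,X \right)} = 42 + 21 X$ ($g{\left(Q,X \right)} = 7 \left(2 + X\right) 3 = 7 \left(6 + 3 X\right) = 42 + 21 X$)
$x = -455$ ($x = \left(42 + 21 \cdot \frac{1}{6}\right) \left(-10\right) = \left(42 + \frac{7}{2}\right) \left(-10\right) = \frac{91}{2} \left(-10\right) = -455$)
$56 x - 21 = 56 \left(-455\right) - 21 = -25480 - 21 = -25501$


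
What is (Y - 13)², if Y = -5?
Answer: 324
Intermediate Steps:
(Y - 13)² = (-5 - 13)² = (-18)² = 324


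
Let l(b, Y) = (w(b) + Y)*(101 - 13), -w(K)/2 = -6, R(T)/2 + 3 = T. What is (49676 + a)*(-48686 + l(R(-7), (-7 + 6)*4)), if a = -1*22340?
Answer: -1311635952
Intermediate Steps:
R(T) = -6 + 2*T
w(K) = 12 (w(K) = -2*(-6) = 12)
l(b, Y) = 1056 + 88*Y (l(b, Y) = (12 + Y)*(101 - 13) = (12 + Y)*88 = 1056 + 88*Y)
a = -22340
(49676 + a)*(-48686 + l(R(-7), (-7 + 6)*4)) = (49676 - 22340)*(-48686 + (1056 + 88*((-7 + 6)*4))) = 27336*(-48686 + (1056 + 88*(-1*4))) = 27336*(-48686 + (1056 + 88*(-4))) = 27336*(-48686 + (1056 - 352)) = 27336*(-48686 + 704) = 27336*(-47982) = -1311635952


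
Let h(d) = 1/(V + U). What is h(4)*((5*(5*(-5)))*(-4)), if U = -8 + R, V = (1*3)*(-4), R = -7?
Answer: -500/27 ≈ -18.519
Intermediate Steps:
V = -12 (V = 3*(-4) = -12)
U = -15 (U = -8 - 7 = -15)
h(d) = -1/27 (h(d) = 1/(-12 - 15) = 1/(-27) = -1/27)
h(4)*((5*(5*(-5)))*(-4)) = -5*(5*(-5))*(-4)/27 = -5*(-25)*(-4)/27 = -(-125)*(-4)/27 = -1/27*500 = -500/27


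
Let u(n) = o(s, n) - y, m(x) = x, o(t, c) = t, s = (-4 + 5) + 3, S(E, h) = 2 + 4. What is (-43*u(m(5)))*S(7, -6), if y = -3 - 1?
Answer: -2064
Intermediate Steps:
S(E, h) = 6
s = 4 (s = 1 + 3 = 4)
y = -4
u(n) = 8 (u(n) = 4 - 1*(-4) = 4 + 4 = 8)
(-43*u(m(5)))*S(7, -6) = -43*8*6 = -344*6 = -2064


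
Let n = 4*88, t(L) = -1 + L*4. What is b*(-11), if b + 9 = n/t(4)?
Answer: -2387/15 ≈ -159.13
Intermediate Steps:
t(L) = -1 + 4*L
n = 352
b = 217/15 (b = -9 + 352/(-1 + 4*4) = -9 + 352/(-1 + 16) = -9 + 352/15 = 217/15 ≈ 14.467)
b*(-11) = (217/15)*(-11) = -2387/15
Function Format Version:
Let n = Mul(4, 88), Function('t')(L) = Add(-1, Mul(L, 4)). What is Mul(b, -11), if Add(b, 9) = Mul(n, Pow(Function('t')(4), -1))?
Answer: Rational(-2387, 15) ≈ -159.13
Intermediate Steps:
Function('t')(L) = Add(-1, Mul(4, L))
n = 352
b = Rational(217, 15) (b = Add(-9, Mul(352, Pow(Add(-1, Mul(4, 4)), -1))) = Add(-9, Mul(352, Pow(Add(-1, 16), -1))) = Add(-9, Mul(352, Pow(15, -1))) = Add(-9, Mul(352, Rational(1, 15))) = Add(-9, Rational(352, 15)) = Rational(217, 15) ≈ 14.467)
Mul(b, -11) = Mul(Rational(217, 15), -11) = Rational(-2387, 15)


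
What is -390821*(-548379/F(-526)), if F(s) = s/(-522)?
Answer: 55937005610499/263 ≈ 2.1269e+11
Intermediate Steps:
F(s) = -s/522 (F(s) = s*(-1/522) = -s/522)
-390821*(-548379/F(-526)) = -390821/(-1/522*(-526)/(-548379)) = -390821/((263/261)*(-1/548379)) = -390821/(-263/143126919) = -390821*(-143126919/263) = 55937005610499/263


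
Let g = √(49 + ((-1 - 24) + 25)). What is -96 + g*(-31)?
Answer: -313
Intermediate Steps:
g = 7 (g = √(49 + (-25 + 25)) = √(49 + 0) = √49 = 7)
-96 + g*(-31) = -96 + 7*(-31) = -96 - 217 = -313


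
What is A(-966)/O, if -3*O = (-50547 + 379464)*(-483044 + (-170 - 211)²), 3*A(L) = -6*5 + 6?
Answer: -8/37045154237 ≈ -2.1595e-10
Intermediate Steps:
A(L) = -8 (A(L) = (-6*5 + 6)/3 = (-30 + 6)/3 = (⅓)*(-24) = -8)
O = 37045154237 (O = -(-50547 + 379464)*(-483044 + (-170 - 211)²)/3 = -109639*(-483044 + (-381)²) = -109639*(-483044 + 145161) = -109639*(-337883) = -⅓*(-111135462711) = 37045154237)
A(-966)/O = -8/37045154237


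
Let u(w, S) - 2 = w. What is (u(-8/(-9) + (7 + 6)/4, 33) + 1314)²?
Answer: 2258625625/1296 ≈ 1.7428e+6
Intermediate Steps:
u(w, S) = 2 + w
(u(-8/(-9) + (7 + 6)/4, 33) + 1314)² = ((2 + (-8/(-9) + (7 + 6)/4)) + 1314)² = ((2 + (-8*(-⅑) + 13*(¼))) + 1314)² = ((2 + (8/9 + 13/4)) + 1314)² = ((2 + 149/36) + 1314)² = (221/36 + 1314)² = (47525/36)² = 2258625625/1296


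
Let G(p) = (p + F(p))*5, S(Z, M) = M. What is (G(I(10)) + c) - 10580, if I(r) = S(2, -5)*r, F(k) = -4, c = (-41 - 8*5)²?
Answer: -4289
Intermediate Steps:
c = 6561 (c = (-41 - 40)² = (-81)² = 6561)
I(r) = -5*r
G(p) = -20 + 5*p (G(p) = (p - 4)*5 = (-4 + p)*5 = -20 + 5*p)
(G(I(10)) + c) - 10580 = ((-20 + 5*(-5*10)) + 6561) - 10580 = ((-20 + 5*(-50)) + 6561) - 10580 = ((-20 - 250) + 6561) - 10580 = (-270 + 6561) - 10580 = 6291 - 10580 = -4289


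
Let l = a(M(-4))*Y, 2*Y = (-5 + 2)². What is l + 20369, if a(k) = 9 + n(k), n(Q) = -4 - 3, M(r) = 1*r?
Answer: 20378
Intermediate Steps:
M(r) = r
n(Q) = -7
a(k) = 2 (a(k) = 9 - 7 = 2)
Y = 9/2 (Y = (-5 + 2)²/2 = (½)*(-3)² = (½)*9 = 9/2 ≈ 4.5000)
l = 9 (l = 2*(9/2) = 9)
l + 20369 = 9 + 20369 = 20378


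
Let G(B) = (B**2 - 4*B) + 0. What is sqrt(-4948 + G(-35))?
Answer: I*sqrt(3583) ≈ 59.858*I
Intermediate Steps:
G(B) = B**2 - 4*B
sqrt(-4948 + G(-35)) = sqrt(-4948 - 35*(-4 - 35)) = sqrt(-4948 - 35*(-39)) = sqrt(-4948 + 1365) = sqrt(-3583) = I*sqrt(3583)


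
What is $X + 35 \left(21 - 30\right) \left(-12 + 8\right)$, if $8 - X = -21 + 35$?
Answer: $1254$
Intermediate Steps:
$X = -6$ ($X = 8 - \left(-21 + 35\right) = 8 - 14 = -6$)
$X + 35 \left(21 - 30\right) \left(-12 + 8\right) = -6 + 35 \left(21 - 30\right) \left(-12 + 8\right) = -6 + 35 \left(\left(-9\right) \left(-4\right)\right) = -6 + 35 \cdot 36 = -6 + 1260 = 1254$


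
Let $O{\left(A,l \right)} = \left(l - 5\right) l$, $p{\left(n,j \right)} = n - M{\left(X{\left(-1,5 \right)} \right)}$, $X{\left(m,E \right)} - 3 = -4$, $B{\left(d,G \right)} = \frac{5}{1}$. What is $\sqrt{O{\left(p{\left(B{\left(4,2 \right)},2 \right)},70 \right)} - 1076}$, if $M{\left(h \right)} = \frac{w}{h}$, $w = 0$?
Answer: $3 \sqrt{386} \approx 58.941$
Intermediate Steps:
$B{\left(d,G \right)} = 5$ ($B{\left(d,G \right)} = 5 \cdot 1 = 5$)
$X{\left(m,E \right)} = -1$ ($X{\left(m,E \right)} = 3 - 4 = -1$)
$M{\left(h \right)} = 0$ ($M{\left(h \right)} = \frac{0}{h} = 0$)
$p{\left(n,j \right)} = n$ ($p{\left(n,j \right)} = n - 0 = n + 0 = n$)
$O{\left(A,l \right)} = l \left(-5 + l\right)$ ($O{\left(A,l \right)} = \left(-5 + l\right) l = l \left(-5 + l\right)$)
$\sqrt{O{\left(p{\left(B{\left(4,2 \right)},2 \right)},70 \right)} - 1076} = \sqrt{70 \left(-5 + 70\right) - 1076} = \sqrt{70 \cdot 65 - 1076} = \sqrt{4550 - 1076} = \sqrt{3474} = 3 \sqrt{386}$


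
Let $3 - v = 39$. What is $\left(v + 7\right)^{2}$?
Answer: $841$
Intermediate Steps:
$v = -36$ ($v = 3 - 39 = -36$)
$\left(v + 7\right)^{2} = \left(-36 + 7\right)^{2} = \left(-29\right)^{2} = 841$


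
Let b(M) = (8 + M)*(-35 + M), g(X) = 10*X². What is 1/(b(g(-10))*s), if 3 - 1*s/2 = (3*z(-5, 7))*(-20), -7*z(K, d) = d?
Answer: -1/110890080 ≈ -9.0179e-9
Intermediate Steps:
z(K, d) = -d/7
b(M) = (-35 + M)*(8 + M)
s = -114 (s = 6 - 2*3*(-⅐*7)*(-20) = 6 - 2*3*(-1)*(-20) = 6 - (-6)*(-20) = 6 - 2*60 = 6 - 120 = -114)
1/(b(g(-10))*s) = 1/(-280 + (10*(-10)²)² - 270*(-10)²*(-114)) = -1/114/(-280 + (10*100)² - 270*100) = -1/114/(-280 + 1000² - 27*1000) = -1/114/(-280 + 1000000 - 27000) = -1/114/972720 = (1/972720)*(-1/114) = -1/110890080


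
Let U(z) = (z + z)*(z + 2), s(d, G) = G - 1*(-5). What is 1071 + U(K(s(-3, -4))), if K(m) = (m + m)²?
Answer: 1119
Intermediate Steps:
s(d, G) = 5 + G (s(d, G) = G + 5 = 5 + G)
K(m) = 4*m² (K(m) = (2*m)² = 4*m²)
U(z) = 2*z*(2 + z) (U(z) = (2*z)*(2 + z) = 2*z*(2 + z))
1071 + U(K(s(-3, -4))) = 1071 + 2*(4*(5 - 4)²)*(2 + 4*(5 - 4)²) = 1071 + 2*(4*1²)*(2 + 4*1²) = 1071 + 2*(4*1)*(2 + 4*1) = 1071 + 2*4*(2 + 4) = 1071 + 2*4*6 = 1071 + 48 = 1119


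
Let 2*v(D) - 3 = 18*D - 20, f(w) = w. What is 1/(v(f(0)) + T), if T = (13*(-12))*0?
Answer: -2/17 ≈ -0.11765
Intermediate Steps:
v(D) = -17/2 + 9*D (v(D) = 3/2 + (18*D - 20)/2 = 3/2 + (-20 + 18*D)/2 = 3/2 + (-10 + 9*D) = -17/2 + 9*D)
T = 0 (T = -156*0 = 0)
1/(v(f(0)) + T) = 1/((-17/2 + 9*0) + 0) = 1/((-17/2 + 0) + 0) = 1/(-17/2 + 0) = 1/(-17/2) = -2/17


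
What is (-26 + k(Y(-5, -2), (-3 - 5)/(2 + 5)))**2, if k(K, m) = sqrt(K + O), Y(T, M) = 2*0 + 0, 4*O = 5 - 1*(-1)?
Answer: (52 - sqrt(6))**2/4 ≈ 613.81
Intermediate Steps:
O = 3/2 (O = (5 - 1*(-1))/4 = (5 + 1)/4 = (1/4)*6 = 3/2 ≈ 1.5000)
Y(T, M) = 0 (Y(T, M) = 0 + 0 = 0)
k(K, m) = sqrt(3/2 + K) (k(K, m) = sqrt(K + 3/2) = sqrt(3/2 + K))
(-26 + k(Y(-5, -2), (-3 - 5)/(2 + 5)))**2 = (-26 + sqrt(6 + 4*0)/2)**2 = (-26 + sqrt(6 + 0)/2)**2 = (-26 + sqrt(6)/2)**2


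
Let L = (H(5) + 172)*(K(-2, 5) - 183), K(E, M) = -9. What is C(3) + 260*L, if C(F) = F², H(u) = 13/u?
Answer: -8716023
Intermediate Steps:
L = -167616/5 (L = (13/5 + 172)*(-9 - 183) = (13*(⅕) + 172)*(-192) = (13/5 + 172)*(-192) = (873/5)*(-192) = -167616/5 ≈ -33523.)
C(3) + 260*L = 3² + 260*(-167616/5) = 9 - 8716032 = -8716023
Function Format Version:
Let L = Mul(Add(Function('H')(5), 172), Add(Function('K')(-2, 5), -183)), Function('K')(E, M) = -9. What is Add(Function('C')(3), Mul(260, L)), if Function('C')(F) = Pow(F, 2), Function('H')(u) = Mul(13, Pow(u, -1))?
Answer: -8716023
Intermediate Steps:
L = Rational(-167616, 5) (L = Mul(Add(Mul(13, Pow(5, -1)), 172), Add(-9, -183)) = Mul(Add(Mul(13, Rational(1, 5)), 172), -192) = Mul(Add(Rational(13, 5), 172), -192) = Mul(Rational(873, 5), -192) = Rational(-167616, 5) ≈ -33523.)
Add(Function('C')(3), Mul(260, L)) = Add(Pow(3, 2), Mul(260, Rational(-167616, 5))) = Add(9, -8716032) = -8716023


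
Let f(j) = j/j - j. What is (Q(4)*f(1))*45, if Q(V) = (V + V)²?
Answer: 0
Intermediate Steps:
Q(V) = 4*V² (Q(V) = (2*V)² = 4*V²)
f(j) = 1 - j
(Q(4)*f(1))*45 = ((4*4²)*(1 - 1*1))*45 = ((4*16)*(1 - 1))*45 = (64*0)*45 = 0*45 = 0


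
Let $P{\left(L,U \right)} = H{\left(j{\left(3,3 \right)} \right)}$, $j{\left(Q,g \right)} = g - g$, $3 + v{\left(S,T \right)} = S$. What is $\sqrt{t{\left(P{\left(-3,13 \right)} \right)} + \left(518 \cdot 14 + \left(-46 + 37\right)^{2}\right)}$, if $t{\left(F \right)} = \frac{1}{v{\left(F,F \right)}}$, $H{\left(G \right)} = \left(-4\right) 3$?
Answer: $\frac{\sqrt{1649910}}{15} \approx 85.633$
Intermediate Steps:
$v{\left(S,T \right)} = -3 + S$
$j{\left(Q,g \right)} = 0$
$H{\left(G \right)} = -12$
$P{\left(L,U \right)} = -12$
$t{\left(F \right)} = \frac{1}{-3 + F}$
$\sqrt{t{\left(P{\left(-3,13 \right)} \right)} + \left(518 \cdot 14 + \left(-46 + 37\right)^{2}\right)} = \sqrt{\frac{1}{-3 - 12} + \left(518 \cdot 14 + \left(-46 + 37\right)^{2}\right)} = \sqrt{\frac{1}{-15} + \left(7252 + \left(-9\right)^{2}\right)} = \sqrt{- \frac{1}{15} + \left(7252 + 81\right)} = \sqrt{- \frac{1}{15} + 7333} = \sqrt{\frac{109994}{15}} = \frac{\sqrt{1649910}}{15}$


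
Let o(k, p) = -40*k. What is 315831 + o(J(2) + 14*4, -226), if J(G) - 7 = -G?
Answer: 313391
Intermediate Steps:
J(G) = 7 - G
315831 + o(J(2) + 14*4, -226) = 315831 - 40*((7 - 1*2) + 14*4) = 315831 - 40*((7 - 2) + 56) = 315831 - 40*(5 + 56) = 315831 - 40*61 = 315831 - 2440 = 313391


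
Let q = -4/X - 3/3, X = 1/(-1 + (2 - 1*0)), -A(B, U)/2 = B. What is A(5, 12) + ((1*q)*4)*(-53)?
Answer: 1050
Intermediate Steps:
A(B, U) = -2*B
X = 1 (X = 1/(-1 + (2 + 0)) = 1/(-1 + 2) = 1/1 = 1)
q = -5 (q = -4/1 - 3/3 = -4*1 - 3*⅓ = -4 - 1 = -5)
A(5, 12) + ((1*q)*4)*(-53) = -2*5 + ((1*(-5))*4)*(-53) = -10 - 5*4*(-53) = -10 - 20*(-53) = -10 + 1060 = 1050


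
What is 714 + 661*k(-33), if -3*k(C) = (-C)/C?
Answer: 2803/3 ≈ 934.33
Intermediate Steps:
k(C) = ⅓ (k(C) = -(-C)/(3*C) = -⅓*(-1) = ⅓)
714 + 661*k(-33) = 714 + 661*(⅓) = 714 + 661/3 = 2803/3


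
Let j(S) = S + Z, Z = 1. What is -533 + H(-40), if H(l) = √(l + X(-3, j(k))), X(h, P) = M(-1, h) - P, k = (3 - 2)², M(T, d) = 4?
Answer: -533 + I*√38 ≈ -533.0 + 6.1644*I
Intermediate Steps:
k = 1 (k = 1² = 1)
j(S) = 1 + S (j(S) = S + 1 = 1 + S)
X(h, P) = 4 - P
H(l) = √(2 + l) (H(l) = √(l + (4 - (1 + 1))) = √(l + (4 - 1*2)) = √(l + (4 - 2)) = √(l + 2) = √(2 + l))
-533 + H(-40) = -533 + √(2 - 40) = -533 + √(-38) = -533 + I*√38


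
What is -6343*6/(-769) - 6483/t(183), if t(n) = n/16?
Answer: -24267406/46909 ≈ -517.33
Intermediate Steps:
t(n) = n/16 (t(n) = n*(1/16) = n/16)
-6343*6/(-769) - 6483/t(183) = -6343*6/(-769) - 6483/((1/16)*183) = -38058*(-1/769) - 6483/183/16 = 38058/769 - 6483*16/183 = 38058/769 - 34576/61 = -24267406/46909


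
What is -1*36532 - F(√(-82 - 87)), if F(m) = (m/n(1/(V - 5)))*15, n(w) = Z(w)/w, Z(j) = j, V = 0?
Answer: -36532 - 195*I ≈ -36532.0 - 195.0*I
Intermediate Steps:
n(w) = 1 (n(w) = w/w = 1)
F(m) = 15*m (F(m) = (m/1)*15 = (m*1)*15 = m*15 = 15*m)
-1*36532 - F(√(-82 - 87)) = -1*36532 - 15*√(-82 - 87) = -36532 - 15*√(-169) = -36532 - 15*13*I = -36532 - 195*I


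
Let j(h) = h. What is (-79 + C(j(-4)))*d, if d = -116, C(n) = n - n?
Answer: 9164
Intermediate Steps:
C(n) = 0
(-79 + C(j(-4)))*d = (-79 + 0)*(-116) = -79*(-116) = 9164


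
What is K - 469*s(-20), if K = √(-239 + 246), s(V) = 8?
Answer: -3752 + √7 ≈ -3749.4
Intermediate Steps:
K = √7 ≈ 2.6458
K - 469*s(-20) = √7 - 469*8 = √7 - 3752 = -3752 + √7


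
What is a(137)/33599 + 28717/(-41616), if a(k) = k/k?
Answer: -964820867/1398255984 ≈ -0.69002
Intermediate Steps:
a(k) = 1
a(137)/33599 + 28717/(-41616) = 1/33599 + 28717/(-41616) = 1*(1/33599) + 28717*(-1/41616) = 1/33599 - 28717/41616 = -964820867/1398255984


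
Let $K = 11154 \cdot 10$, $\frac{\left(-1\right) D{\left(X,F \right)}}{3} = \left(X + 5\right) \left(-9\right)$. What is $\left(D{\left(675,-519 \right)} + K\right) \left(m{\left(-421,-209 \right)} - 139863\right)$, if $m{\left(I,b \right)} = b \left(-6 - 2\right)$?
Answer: $-17951010900$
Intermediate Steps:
$m{\left(I,b \right)} = - 8 b$ ($m{\left(I,b \right)} = b \left(-8\right) = - 8 b$)
$D{\left(X,F \right)} = 135 + 27 X$ ($D{\left(X,F \right)} = - 3 \left(X + 5\right) \left(-9\right) = - 3 \left(5 + X\right) \left(-9\right) = - 3 \left(-45 - 9 X\right) = 135 + 27 X$)
$K = 111540$
$\left(D{\left(675,-519 \right)} + K\right) \left(m{\left(-421,-209 \right)} - 139863\right) = \left(\left(135 + 27 \cdot 675\right) + 111540\right) \left(\left(-8\right) \left(-209\right) - 139863\right) = \left(\left(135 + 18225\right) + 111540\right) \left(1672 - 139863\right) = \left(18360 + 111540\right) \left(-138191\right) = 129900 \left(-138191\right) = -17951010900$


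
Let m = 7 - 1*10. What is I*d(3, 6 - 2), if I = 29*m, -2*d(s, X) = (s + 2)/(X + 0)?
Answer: 435/8 ≈ 54.375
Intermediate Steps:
m = -3 (m = 7 - 10 = -3)
d(s, X) = -(2 + s)/(2*X) (d(s, X) = -(s + 2)/(2*(X + 0)) = -(2 + s)/(2*X))
I = -87 (I = 29*(-3) = -87)
I*d(3, 6 - 2) = -87*(-2 - 1*3)/(2*(6 - 2)) = -87*(-2 - 3)/(2*4) = -87*(-5)/(2*4) = -87*(-5/8) = 435/8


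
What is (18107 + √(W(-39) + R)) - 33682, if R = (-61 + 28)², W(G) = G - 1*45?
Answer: -15575 + √1005 ≈ -15543.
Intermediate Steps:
W(G) = -45 + G (W(G) = G - 45 = -45 + G)
R = 1089 (R = (-33)² = 1089)
(18107 + √(W(-39) + R)) - 33682 = (18107 + √((-45 - 39) + 1089)) - 33682 = (18107 + √(-84 + 1089)) - 33682 = (18107 + √1005) - 33682 = -15575 + √1005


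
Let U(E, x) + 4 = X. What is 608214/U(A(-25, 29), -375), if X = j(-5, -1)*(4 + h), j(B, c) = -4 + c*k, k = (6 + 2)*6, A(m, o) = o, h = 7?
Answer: -101369/96 ≈ -1055.9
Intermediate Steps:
k = 48 (k = 8*6 = 48)
j(B, c) = -4 + 48*c (j(B, c) = -4 + c*48 = -4 + 48*c)
X = -572 (X = (-4 + 48*(-1))*(4 + 7) = (-4 - 48)*11 = -52*11 = -572)
U(E, x) = -576 (U(E, x) = -4 - 572 = -576)
608214/U(A(-25, 29), -375) = 608214/(-576) = 608214*(-1/576) = -101369/96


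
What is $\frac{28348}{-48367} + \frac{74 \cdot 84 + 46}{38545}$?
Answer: $- \frac{789799506}{1864306015} \approx -0.42364$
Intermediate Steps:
$\frac{28348}{-48367} + \frac{74 \cdot 84 + 46}{38545} = 28348 \left(- \frac{1}{48367}\right) + \left(6216 + 46\right) \frac{1}{38545} = - \frac{28348}{48367} + 6262 \cdot \frac{1}{38545} = - \frac{28348}{48367} + \frac{6262}{38545} = - \frac{789799506}{1864306015}$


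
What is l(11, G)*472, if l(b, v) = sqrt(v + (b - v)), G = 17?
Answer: 472*sqrt(11) ≈ 1565.4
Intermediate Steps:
l(b, v) = sqrt(b)
l(11, G)*472 = sqrt(11)*472 = 472*sqrt(11)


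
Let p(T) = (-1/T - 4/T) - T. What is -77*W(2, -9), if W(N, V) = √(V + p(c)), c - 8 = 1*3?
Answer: -105*I*√11 ≈ -348.25*I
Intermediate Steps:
c = 11 (c = 8 + 1*3 = 8 + 3 = 11)
p(T) = -T - 5/T (p(T) = -5/T - T = -T - 5/T)
W(N, V) = √(-126/11 + V) (W(N, V) = √(V + (-1*11 - 5/11)) = √(V + (-11 - 5*1/11)) = √(V + (-11 - 5/11)) = √(V - 126/11) = √(-126/11 + V))
-77*W(2, -9) = -7*√(-1386 + 121*(-9)) = -7*√(-1386 - 1089) = -7*√(-2475) = -7*15*I*√11 = -105*I*√11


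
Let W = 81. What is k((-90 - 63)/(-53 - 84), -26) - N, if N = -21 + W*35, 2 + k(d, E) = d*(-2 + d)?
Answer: -52872017/18769 ≈ -2817.0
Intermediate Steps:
k(d, E) = -2 + d*(-2 + d)
N = 2814 (N = -21 + 81*35 = -21 + 2835 = 2814)
k((-90 - 63)/(-53 - 84), -26) - N = (-2 + ((-90 - 63)/(-53 - 84))² - 2*(-90 - 63)/(-53 - 84)) - 1*2814 = (-2 + (-153/(-137))² - (-306)/(-137)) - 2814 = (-2 + (-153*(-1/137))² - (-306)*(-1)/137) - 2814 = (-2 + (153/137)² - 2*153/137) - 2814 = (-2 + 23409/18769 - 306/137) - 2814 = -56051/18769 - 2814 = -52872017/18769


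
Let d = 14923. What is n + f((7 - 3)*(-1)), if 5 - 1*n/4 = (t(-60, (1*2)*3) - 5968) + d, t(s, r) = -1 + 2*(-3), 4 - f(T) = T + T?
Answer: -35760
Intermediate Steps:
f(T) = 4 - 2*T (f(T) = 4 - (T + T) = 4 - 2*T)
t(s, r) = -7 (t(s, r) = -1 - 6 = -7)
n = -35772 (n = 20 - 4*((-7 - 5968) + 14923) = 20 - 4*(-5975 + 14923) = 20 - 4*8948 = 20 - 35792 = -35772)
n + f((7 - 3)*(-1)) = -35772 + (4 - 2*(7 - 3)*(-1)) = -35772 + (4 - 8*(-1)) = -35772 + (4 - 2*(-4)) = -35772 + (4 + 8) = -35772 + 12 = -35760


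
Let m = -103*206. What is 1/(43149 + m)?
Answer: 1/21931 ≈ 4.5598e-5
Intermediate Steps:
m = -21218
1/(43149 + m) = 1/(43149 - 21218) = 1/21931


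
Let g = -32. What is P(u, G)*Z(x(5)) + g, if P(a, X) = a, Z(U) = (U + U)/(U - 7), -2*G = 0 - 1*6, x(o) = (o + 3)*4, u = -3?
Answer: -992/25 ≈ -39.680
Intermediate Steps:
x(o) = 12 + 4*o (x(o) = (3 + o)*4 = 12 + 4*o)
G = 3 (G = -(0 - 1*6)/2 = -(0 - 6)/2 = -½*(-6) = 3)
Z(U) = 2*U/(-7 + U) (Z(U) = (2*U)/(-7 + U) = 2*U/(-7 + U))
P(u, G)*Z(x(5)) + g = -6*(12 + 4*5)/(-7 + (12 + 4*5)) - 32 = -6*(12 + 20)/(-7 + (12 + 20)) - 32 = -6*32/(-7 + 32) - 32 = -6*32/25 - 32 = -3*64/25 - 32 = -192/25 - 32 = -992/25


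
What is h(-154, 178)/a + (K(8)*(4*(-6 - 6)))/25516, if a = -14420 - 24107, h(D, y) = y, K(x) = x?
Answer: -4834054/245763733 ≈ -0.019670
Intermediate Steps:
a = -38527
h(-154, 178)/a + (K(8)*(4*(-6 - 6)))/25516 = 178/(-38527) + (8*(4*(-6 - 6)))/25516 = 178*(-1/38527) + (8*(4*(-12)))*(1/25516) = -178/38527 + (8*(-48))*(1/25516) = -178/38527 - 384*1/25516 = -178/38527 - 96/6379 = -4834054/245763733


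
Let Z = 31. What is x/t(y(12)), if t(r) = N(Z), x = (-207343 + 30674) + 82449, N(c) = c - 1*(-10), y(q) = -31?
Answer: -94220/41 ≈ -2298.0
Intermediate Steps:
N(c) = 10 + c (N(c) = c + 10 = 10 + c)
x = -94220 (x = -176669 + 82449 = -94220)
t(r) = 41 (t(r) = 10 + 31 = 41)
x/t(y(12)) = -94220/41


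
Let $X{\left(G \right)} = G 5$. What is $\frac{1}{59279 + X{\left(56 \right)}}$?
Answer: $\frac{1}{59559} \approx 1.679 \cdot 10^{-5}$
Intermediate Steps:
$X{\left(G \right)} = 5 G$
$\frac{1}{59279 + X{\left(56 \right)}} = \frac{1}{59279 + 5 \cdot 56} = \frac{1}{59279 + 280} = \frac{1}{59559}$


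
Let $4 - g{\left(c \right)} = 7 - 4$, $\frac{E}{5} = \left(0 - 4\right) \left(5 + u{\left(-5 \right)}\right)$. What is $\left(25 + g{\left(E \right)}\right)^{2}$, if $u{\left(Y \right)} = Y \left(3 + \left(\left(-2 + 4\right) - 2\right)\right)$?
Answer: $676$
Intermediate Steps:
$u{\left(Y \right)} = 3 Y$ ($u{\left(Y \right)} = Y \left(3 + \left(2 - 2\right)\right) = Y \left(3 + 0\right) = Y 3 = 3 Y$)
$E = 200$ ($E = 5 \left(0 - 4\right) \left(5 + 3 \left(-5\right)\right) = 5 \left(- 4 \left(5 - 15\right)\right) = 5 \left(\left(-4\right) \left(-10\right)\right) = 5 \cdot 40 = 200$)
$g{\left(c \right)} = 1$ ($g{\left(c \right)} = 4 - \left(7 - 4\right) = 4 - 3 = 1$)
$\left(25 + g{\left(E \right)}\right)^{2} = \left(25 + 1\right)^{2} = 26^{2} = 676$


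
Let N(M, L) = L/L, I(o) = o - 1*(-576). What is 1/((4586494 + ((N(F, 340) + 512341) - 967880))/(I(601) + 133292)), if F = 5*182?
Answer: 134469/4130956 ≈ 0.032552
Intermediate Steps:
F = 910
I(o) = 576 + o (I(o) = o + 576 = 576 + o)
N(M, L) = 1
1/((4586494 + ((N(F, 340) + 512341) - 967880))/(I(601) + 133292)) = 1/((4586494 + ((1 + 512341) - 967880))/((576 + 601) + 133292)) = 1/((4586494 + (512342 - 967880))/(1177 + 133292)) = 1/((4586494 - 455538)/134469) = 1/(4130956*(1/134469)) = 1/(4130956/134469) = 134469/4130956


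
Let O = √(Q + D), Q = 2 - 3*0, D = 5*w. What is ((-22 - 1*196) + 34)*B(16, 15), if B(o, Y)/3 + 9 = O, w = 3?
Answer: 4968 - 552*√17 ≈ 2692.0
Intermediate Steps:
D = 15 (D = 5*3 = 15)
Q = 2 (Q = 2 + 0 = 2)
O = √17 (O = √(2 + 15) = √17 ≈ 4.1231)
B(o, Y) = -27 + 3*√17
((-22 - 1*196) + 34)*B(16, 15) = ((-22 - 1*196) + 34)*(-27 + 3*√17) = ((-22 - 196) + 34)*(-27 + 3*√17) = (-218 + 34)*(-27 + 3*√17) = -184*(-27 + 3*√17) = 4968 - 552*√17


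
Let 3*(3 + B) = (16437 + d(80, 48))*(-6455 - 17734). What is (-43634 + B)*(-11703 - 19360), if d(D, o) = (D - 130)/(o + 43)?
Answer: 374742079317694/91 ≈ 4.1180e+12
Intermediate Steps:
d(D, o) = (-130 + D)/(43 + o)
B = -12059966444/91 (B = -3 + ((16437 + (-130 + 80)/(43 + 48))*(-6455 - 17734))/3 = -3 + ((16437 - 50/91)*(-24189))/3 = -3 + ((1495717/91)*(-24189))/3 = -3 + (1/3)*(-36179898513/91) = -3 - 12059966171/91 = -12059966444/91 ≈ -1.3253e+8)
(-43634 + B)*(-11703 - 19360) = (-43634 - 12059966444/91)*(-11703 - 19360) = -12063937138/91*(-31063) = 374742079317694/91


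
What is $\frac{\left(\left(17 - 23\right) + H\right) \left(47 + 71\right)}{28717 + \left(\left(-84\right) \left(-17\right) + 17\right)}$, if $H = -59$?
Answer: $- \frac{3835}{15081} \approx -0.25429$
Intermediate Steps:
$\frac{\left(\left(17 - 23\right) + H\right) \left(47 + 71\right)}{28717 + \left(\left(-84\right) \left(-17\right) + 17\right)} = \frac{\left(\left(17 - 23\right) - 59\right) \left(47 + 71\right)}{28717 + \left(\left(-84\right) \left(-17\right) + 17\right)} = \frac{\left(\left(17 - 23\right) - 59\right) 118}{28717 + \left(1428 + 17\right)} = \frac{\left(-6 - 59\right) 118}{28717 + 1445} = \frac{\left(-65\right) 118}{30162} = \left(-7670\right) \frac{1}{30162} = - \frac{3835}{15081}$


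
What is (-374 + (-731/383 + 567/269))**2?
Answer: 1483141486003776/10614562729 ≈ 1.3973e+5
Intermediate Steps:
(-374 + (-731/383 + 567/269))**2 = (-374 + 20522/103027)**2 = (-38511576/103027)**2 = 1483141486003776/10614562729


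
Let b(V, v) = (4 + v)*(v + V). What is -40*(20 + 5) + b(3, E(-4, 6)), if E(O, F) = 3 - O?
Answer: -890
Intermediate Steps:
b(V, v) = (4 + v)*(V + v)
-40*(20 + 5) + b(3, E(-4, 6)) = -40*(20 + 5) + ((3 - 1*(-4))**2 + 4*3 + 4*(3 - 1*(-4)) + 3*(3 - 1*(-4))) = -40*25 + ((3 + 4)**2 + 12 + 4*(3 + 4) + 3*(3 + 4)) = -1000 + (7**2 + 12 + 4*7 + 3*7) = -1000 + (49 + 12 + 28 + 21) = -1000 + 110 = -890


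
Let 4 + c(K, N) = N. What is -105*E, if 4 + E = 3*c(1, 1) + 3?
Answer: 1050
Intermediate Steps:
c(K, N) = -4 + N
E = -10 (E = -4 + (3*(-4 + 1) + 3) = -4 + (3*(-3) + 3) = -4 + (-9 + 3) = -4 - 6 = -10)
-105*E = -105*(-10) = 1050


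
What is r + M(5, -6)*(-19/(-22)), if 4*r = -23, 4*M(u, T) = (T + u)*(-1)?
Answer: -487/88 ≈ -5.5341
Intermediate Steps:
M(u, T) = -T/4 - u/4 (M(u, T) = ((T + u)*(-1))/4 = (-T - u)/4 = -T/4 - u/4)
r = -23/4 (r = (1/4)*(-23) = -23/4 ≈ -5.7500)
r + M(5, -6)*(-19/(-22)) = -23/4 + (-1/4*(-6) - 1/4*5)*(-19/(-22)) = -23/4 + (3/2 - 5/4)*(-19*(-1/22)) = -23/4 + (1/4)*(19/22) = -23/4 + 19/88 = -487/88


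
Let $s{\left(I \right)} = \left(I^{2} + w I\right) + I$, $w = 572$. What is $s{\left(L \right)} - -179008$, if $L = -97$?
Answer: $132836$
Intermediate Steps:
$s{\left(I \right)} = I^{2} + 573 I$ ($s{\left(I \right)} = \left(I^{2} + 572 I\right) + I = I^{2} + 573 I$)
$s{\left(L \right)} - -179008 = - 97 \left(573 - 97\right) - -179008 = \left(-97\right) 476 + 179008 = -46172 + 179008 = 132836$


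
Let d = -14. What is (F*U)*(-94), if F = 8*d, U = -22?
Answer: -231616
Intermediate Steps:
F = -112 (F = 8*(-14) = -112)
(F*U)*(-94) = -112*(-22)*(-94) = 2464*(-94) = -231616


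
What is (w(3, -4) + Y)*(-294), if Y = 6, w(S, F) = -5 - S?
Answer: 588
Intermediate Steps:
(w(3, -4) + Y)*(-294) = ((-5 - 1*3) + 6)*(-294) = ((-5 - 3) + 6)*(-294) = (-8 + 6)*(-294) = -2*(-294) = 588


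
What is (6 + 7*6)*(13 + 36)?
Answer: 2352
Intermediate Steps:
(6 + 7*6)*(13 + 36) = (6 + 42)*49 = 48*49 = 2352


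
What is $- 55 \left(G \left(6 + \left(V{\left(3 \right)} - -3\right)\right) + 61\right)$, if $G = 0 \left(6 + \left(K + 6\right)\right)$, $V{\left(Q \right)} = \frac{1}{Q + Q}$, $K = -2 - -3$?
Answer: $-3355$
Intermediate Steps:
$K = 1$ ($K = -2 + 3 = 1$)
$V{\left(Q \right)} = \frac{1}{2 Q}$
$G = 0$ ($G = 0 \left(6 + \left(1 + 6\right)\right) = 0 \left(6 + 7\right) = 0 \cdot 13 = 0$)
$- 55 \left(G \left(6 + \left(V{\left(3 \right)} - -3\right)\right) + 61\right) = - 55 \left(0 \left(6 + \left(\frac{1}{2 \cdot 3} - -3\right)\right) + 61\right) = - 55 \left(0 \left(6 + \left(\frac{1}{2} \cdot \frac{1}{3} + 3\right)\right) + 61\right) = - 55 \left(0 \left(6 + \left(\frac{1}{6} + 3\right)\right) + 61\right) = - 55 \left(0 \left(6 + \frac{19}{6}\right) + 61\right) = - 55 \left(0 \cdot \frac{55}{6} + 61\right) = - 55 \left(0 + 61\right) = \left(-55\right) 61 = -3355$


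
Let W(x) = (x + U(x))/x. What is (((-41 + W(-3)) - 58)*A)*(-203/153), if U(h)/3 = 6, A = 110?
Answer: 2322320/153 ≈ 15179.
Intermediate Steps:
U(h) = 18 (U(h) = 3*6 = 18)
W(x) = (18 + x)/x (W(x) = (x + 18)/x = (18 + x)/x)
(((-41 + W(-3)) - 58)*A)*(-203/153) = (((-41 + (18 - 3)/(-3)) - 58)*110)*(-203/153) = (((-41 - ⅓*15) - 58)*110)*(-203*1/153) = (((-41 - 5) - 58)*110)*(-203/153) = ((-46 - 58)*110)*(-203/153) = -104*110*(-203/153) = -11440*(-203/153) = 2322320/153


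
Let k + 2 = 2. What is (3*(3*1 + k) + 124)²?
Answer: 17689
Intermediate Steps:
k = 0 (k = -2 + 2 = 0)
(3*(3*1 + k) + 124)² = (3*(3*1 + 0) + 124)² = (3*(3 + 0) + 124)² = (3*3 + 124)² = (9 + 124)² = 133² = 17689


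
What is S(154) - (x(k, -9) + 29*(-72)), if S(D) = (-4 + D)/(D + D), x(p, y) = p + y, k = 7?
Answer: 321935/154 ≈ 2090.5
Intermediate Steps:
S(D) = (-4 + D)/(2*D) (S(D) = (-4 + D)/((2*D)) = (-4 + D)*(1/(2*D)) = (-4 + D)/(2*D))
S(154) - (x(k, -9) + 29*(-72)) = (½)*(-4 + 154)/154 - ((7 - 9) + 29*(-72)) = (½)*(1/154)*150 - (-2 - 2088) = 75/154 - 1*(-2090) = 75/154 + 2090 = 321935/154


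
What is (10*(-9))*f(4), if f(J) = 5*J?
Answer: -1800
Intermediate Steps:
(10*(-9))*f(4) = (10*(-9))*(5*4) = -90*20 = -1800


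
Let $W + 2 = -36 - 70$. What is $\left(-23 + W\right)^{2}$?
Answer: $17161$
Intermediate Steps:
$W = -108$ ($W = -2 - 106 = -108$)
$\left(-23 + W\right)^{2} = \left(-23 - 108\right)^{2} = \left(-131\right)^{2} = 17161$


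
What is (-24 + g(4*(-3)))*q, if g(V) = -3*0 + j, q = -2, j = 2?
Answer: 44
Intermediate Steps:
g(V) = 2 (g(V) = -3*0 + 2 = 0 + 2 = 2)
(-24 + g(4*(-3)))*q = (-24 + 2)*(-2) = -22*(-2) = 44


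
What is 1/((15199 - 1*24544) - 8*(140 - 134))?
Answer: -1/9393 ≈ -0.00010646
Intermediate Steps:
1/((15199 - 1*24544) - 8*(140 - 134)) = 1/((15199 - 24544) - 8*6) = 1/(-9345 - 48) = 1/(-9393) = -1/9393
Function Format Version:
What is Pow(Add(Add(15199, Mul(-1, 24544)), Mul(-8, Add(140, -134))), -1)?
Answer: Rational(-1, 9393) ≈ -0.00010646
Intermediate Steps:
Pow(Add(Add(15199, Mul(-1, 24544)), Mul(-8, Add(140, -134))), -1) = Pow(Add(Add(15199, -24544), Mul(-8, 6)), -1) = Pow(Add(-9345, -48), -1) = Pow(-9393, -1) = Rational(-1, 9393)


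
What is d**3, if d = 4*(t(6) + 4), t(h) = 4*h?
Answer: 1404928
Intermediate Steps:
d = 112 (d = 4*(4*6 + 4) = 4*(24 + 4) = 4*28 = 112)
d**3 = 112**3 = 1404928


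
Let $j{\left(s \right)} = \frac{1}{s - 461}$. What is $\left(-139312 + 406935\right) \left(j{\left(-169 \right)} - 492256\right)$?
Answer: $- \frac{82995587585063}{630} \approx -1.3174 \cdot 10^{11}$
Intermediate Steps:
$j{\left(s \right)} = \frac{1}{-461 + s}$
$\left(-139312 + 406935\right) \left(j{\left(-169 \right)} - 492256\right) = \left(-139312 + 406935\right) \left(\frac{1}{-461 - 169} - 492256\right) = 267623 \left(\frac{1}{-630} - 492256\right) = 267623 \left(- \frac{1}{630} - 492256\right) = 267623 \left(- \frac{310121281}{630}\right) = - \frac{82995587585063}{630}$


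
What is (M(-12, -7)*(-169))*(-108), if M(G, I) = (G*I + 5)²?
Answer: 144574092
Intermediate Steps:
M(G, I) = (5 + G*I)²
(M(-12, -7)*(-169))*(-108) = ((5 - 12*(-7))²*(-169))*(-108) = ((5 + 84)²*(-169))*(-108) = (89²*(-169))*(-108) = (7921*(-169))*(-108) = -1338649*(-108) = 144574092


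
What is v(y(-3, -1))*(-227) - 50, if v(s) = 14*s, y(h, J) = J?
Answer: 3128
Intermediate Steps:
v(y(-3, -1))*(-227) - 50 = (14*(-1))*(-227) - 50 = -14*(-227) - 50 = 3178 - 50 = 3128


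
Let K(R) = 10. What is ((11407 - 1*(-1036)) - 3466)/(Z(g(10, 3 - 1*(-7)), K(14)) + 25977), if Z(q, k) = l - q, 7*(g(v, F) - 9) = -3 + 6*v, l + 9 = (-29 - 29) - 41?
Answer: 62839/180963 ≈ 0.34725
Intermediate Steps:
l = -108 (l = -9 + ((-29 - 29) - 41) = -9 + (-58 - 41) = -9 - 99 = -108)
g(v, F) = 60/7 + 6*v/7 (g(v, F) = 9 + (-3 + 6*v)/7 = 9 + (-3/7 + 6*v/7) = 60/7 + 6*v/7)
Z(q, k) = -108 - q
((11407 - 1*(-1036)) - 3466)/(Z(g(10, 3 - 1*(-7)), K(14)) + 25977) = ((11407 - 1*(-1036)) - 3466)/((-108 - (60/7 + (6/7)*10)) + 25977) = ((11407 + 1036) - 3466)/((-108 - (60/7 + 60/7)) + 25977) = (12443 - 3466)/((-108 - 1*120/7) + 25977) = 8977/((-108 - 120/7) + 25977) = 8977/(-876/7 + 25977) = 8977/(180963/7) = 8977*(7/180963) = 62839/180963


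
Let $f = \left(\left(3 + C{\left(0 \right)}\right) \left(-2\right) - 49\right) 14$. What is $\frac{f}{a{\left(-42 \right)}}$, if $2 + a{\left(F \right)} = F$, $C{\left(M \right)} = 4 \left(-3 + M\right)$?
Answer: $\frac{217}{22} \approx 9.8636$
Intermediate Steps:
$C{\left(M \right)} = -12 + 4 M$
$a{\left(F \right)} = -2 + F$
$f = -434$ ($f = \left(\left(3 + \left(-12 + 4 \cdot 0\right)\right) \left(-2\right) - 49\right) 14 = \left(\left(3 + \left(-12 + 0\right)\right) \left(-2\right) - 49\right) 14 = \left(\left(3 - 12\right) \left(-2\right) - 49\right) 14 = \left(\left(-9\right) \left(-2\right) - 49\right) 14 = \left(18 - 49\right) 14 = \left(-31\right) 14 = -434$)
$\frac{f}{a{\left(-42 \right)}} = - \frac{434}{-2 - 42} = - \frac{434}{-44} = \left(-434\right) \left(- \frac{1}{44}\right) = \frac{217}{22}$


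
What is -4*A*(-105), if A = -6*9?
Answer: -22680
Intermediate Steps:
A = -54
-4*A*(-105) = -4*(-54)*(-105) = 216*(-105) = -22680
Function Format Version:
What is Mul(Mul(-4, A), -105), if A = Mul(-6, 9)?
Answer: -22680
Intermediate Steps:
A = -54
Mul(Mul(-4, A), -105) = Mul(Mul(-4, -54), -105) = Mul(216, -105) = -22680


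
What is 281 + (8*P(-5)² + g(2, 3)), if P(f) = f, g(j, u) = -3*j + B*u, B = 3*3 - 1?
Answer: 499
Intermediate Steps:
B = 8 (B = 9 - 1 = 8)
g(j, u) = -3*j + 8*u
281 + (8*P(-5)² + g(2, 3)) = 281 + (8*(-5)² + (-3*2 + 8*3)) = 281 + (8*25 + (-6 + 24)) = 281 + (200 + 18) = 281 + 218 = 499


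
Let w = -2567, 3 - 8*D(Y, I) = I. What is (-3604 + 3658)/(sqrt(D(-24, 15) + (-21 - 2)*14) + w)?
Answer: -277236/13179625 - 54*I*sqrt(1294)/13179625 ≈ -0.021035 - 0.00014739*I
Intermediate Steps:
D(Y, I) = 3/8 - I/8
(-3604 + 3658)/(sqrt(D(-24, 15) + (-21 - 2)*14) + w) = (-3604 + 3658)/(sqrt((3/8 - 1/8*15) + (-21 - 2)*14) - 2567) = 54/(sqrt((3/8 - 15/8) - 23*14) - 2567) = 54/(sqrt(-3/2 - 322) - 2567) = 54/(sqrt(-647/2) - 2567) = 54/(I*sqrt(1294)/2 - 2567) = 54/(-2567 + I*sqrt(1294)/2)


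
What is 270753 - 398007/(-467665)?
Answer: 126622099752/467665 ≈ 2.7075e+5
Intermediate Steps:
270753 - 398007/(-467665) = 270753 - 398007*(-1/467665) = 270753 + 398007/467665 = 126622099752/467665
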